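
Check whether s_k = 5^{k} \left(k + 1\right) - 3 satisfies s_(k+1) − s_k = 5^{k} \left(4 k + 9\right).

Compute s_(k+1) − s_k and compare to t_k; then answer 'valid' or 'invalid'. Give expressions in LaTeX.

valid; difference matches t_k

s_(k+1) = 5**(k + 1)*(k + 2) - 3
s_(k+1) − s_k = 5**k*(4*k + 9)
(s_(k+1) − s_k) − t_k = 0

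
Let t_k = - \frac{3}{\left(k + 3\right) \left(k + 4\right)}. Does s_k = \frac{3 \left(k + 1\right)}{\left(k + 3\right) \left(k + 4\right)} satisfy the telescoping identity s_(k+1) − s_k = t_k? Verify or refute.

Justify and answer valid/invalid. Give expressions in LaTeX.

s_(k+1) = 3*(k + 2)/((k + 4)*(k + 5))
s_(k+1) − s_k = 3*(1 - k)/(k**3 + 12*k**2 + 47*k + 60)
(s_(k+1) − s_k) − t_k = 18/(k**3 + 12*k**2 + 47*k + 60)

Invalid: residual \frac{18}{k^{3} + 12 k^{2} + 47 k + 60} ≠ 0.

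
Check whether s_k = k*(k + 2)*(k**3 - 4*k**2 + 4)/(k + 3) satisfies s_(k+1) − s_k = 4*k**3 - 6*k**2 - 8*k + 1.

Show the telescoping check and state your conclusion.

s_(k+1) = (k + 1)*(k + 3)*((k + 1)**3 - 4*(k + 1)**2 + 4)/(k + 4)
s_(k+1) − s_k = (4*k**5 + 19*k**4 - 12*k**3 - 101*k**2 - 62*k + 9)/(k**2 + 7*k + 12)
(s_(k+1) − s_k) − t_k = (-3*k**4 - 10*k**3 + 26*k**2 + 27*k - 3)/(k**2 + 7*k + 12)

Invalid: residual (-3*k**4 - 10*k**3 + 26*k**2 + 27*k - 3)/(k**2 + 7*k + 12) ≠ 0.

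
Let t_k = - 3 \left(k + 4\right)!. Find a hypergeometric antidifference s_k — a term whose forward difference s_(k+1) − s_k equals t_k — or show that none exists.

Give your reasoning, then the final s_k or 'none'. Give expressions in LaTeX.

The ratio is k + 5.
Gosper form: A/B · C(k+1)/C(k) with A=k + 5, B=1, C=1.
Need (k + 5)·f(k+1) − (1)·f(k) = 1.
Degrees (1,0,0) ⇒ d ≤ -1.
Bound -1 < 0, so the key equation has no polynomial solution.

none — t_k is not Gosper-summable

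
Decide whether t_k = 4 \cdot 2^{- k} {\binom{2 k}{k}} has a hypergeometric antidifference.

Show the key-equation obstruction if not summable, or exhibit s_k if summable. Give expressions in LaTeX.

The ratio is (2*k + 1)/(k + 1).
A = 2*k + 1, B = k + 1, C = 1.
Need (2*k + 1)·f(k+1) − (k)·f(k) = 1.
From deg A=1, deg B=1, deg C=0: d=-1.
d = -1 < 0 ⇒ no nonzero polynomial f; not summable.

No — key equation has no polynomial f.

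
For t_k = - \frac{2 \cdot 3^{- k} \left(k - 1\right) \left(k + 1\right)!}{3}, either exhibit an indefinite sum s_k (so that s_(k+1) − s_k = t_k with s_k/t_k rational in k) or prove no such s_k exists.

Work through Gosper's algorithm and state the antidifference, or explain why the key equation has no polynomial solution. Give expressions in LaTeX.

s_k = - 2 \cdot 3^{- k} \left(k + 1\right)!

Ratio r(k) = k*(k + 2)/(3*(k - 1)).
A = k/3 + 2/3, B = 1, C = k - 1.
Key eq: (k/3 + 2/3)·f(k+1) = (1)·f(k) + (k - 1).
From deg A=1, deg B=0, deg C=1: d=0.
Match coefficients ⇒ f(k) = 3.
So s_k = (B(k−1)f/C)·t_k = (3/(k - 1))·t_k = -2*factorial(k + 1)/3**k.
Check: Δs_k = -2*(k - 1)*factorial(k + 1)/(3*3**k). ✓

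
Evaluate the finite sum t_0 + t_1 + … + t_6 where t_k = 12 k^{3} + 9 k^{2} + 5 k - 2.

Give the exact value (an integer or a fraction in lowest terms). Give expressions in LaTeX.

Σ = 6202

r(k) = (12*k**3 + 45*k**2 + 59*k + 24)/(12*k**3 + 9*k**2 + 5*k - 2) after simplifying.
A = 1, B = 1, C = k**3 + 3*k**2/4 + 5*k/12 - 1/6.
Key eq: (1)·f(k+1) = (1)·f(k) + (k**3 + 3*k**2/4 + 5*k/12 - 1/6).
Degrees (0,0,3) ⇒ d ≤ 4.
Match coefficients ⇒ f(k) = k*(3*k**3 - 3*k**2 + k - 3)/12.
Then R = B(k−1)f/C = k*(3*k**3 - 3*k**2 + k - 3)/((4*k - 1)*(3*k**2 + 3*k + 2)), so s_k = R(k)·t_k = k*(3*k**3 - 3*k**2 + k - 3).
Verify: 12*k**3 + 9*k**2 + 5*k - 2 matches t_k.
Sum = s_(7) − s_(0); s_(7) = 6202, s_(0) = 0 ⇒ 6202.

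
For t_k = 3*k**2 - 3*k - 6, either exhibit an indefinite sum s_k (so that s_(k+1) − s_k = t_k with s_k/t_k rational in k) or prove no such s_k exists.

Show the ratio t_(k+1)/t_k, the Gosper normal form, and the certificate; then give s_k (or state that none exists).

s_k = k*(k**2 - 3*k - 4)

r(k) = (k**2 + k - 2)/(k**2 - k - 2) after simplifying.
A = 1, B = 1, C = k**2 - k - 2.
Set up (1)·f(k+1) − (1)·f(k) − (k**2 - k - 2) = 0.
d = 3 from the (0,0,2) case.
A polynomial solution: f(k) = k*(k - 4)*(k + 1)/3.
Then R = B(k−1)f/C = k*(k - 4)/(3*(k - 2)), so s_k = R(k)·t_k = k*(k**2 - 3*k - 4).
Check: Δs_k = 3*k**2 - 3*k - 6. ✓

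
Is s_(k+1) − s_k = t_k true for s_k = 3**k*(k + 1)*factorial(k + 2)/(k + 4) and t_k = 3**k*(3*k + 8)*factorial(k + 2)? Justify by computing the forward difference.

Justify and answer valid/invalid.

Invalid: residual -3**(k + 1)*(3*k**2 + 20*k + 31)*factorial(k + 2)/((k + 4)*(k + 5)) ≠ 0.

s_(k+1) = 3**(k + 1)*(k + 2)*factorial(k + 3)/(k + 5)
s_(k+1) − s_k = 3**k*(3*k**3 + 26*k**2 + 72*k + 67)*factorial(k + 2)/((k + 4)*(k + 5))
(s_(k+1) − s_k) − t_k = -3**(k + 1)*(3*k**2 + 20*k + 31)*factorial(k + 2)/((k + 4)*(k + 5))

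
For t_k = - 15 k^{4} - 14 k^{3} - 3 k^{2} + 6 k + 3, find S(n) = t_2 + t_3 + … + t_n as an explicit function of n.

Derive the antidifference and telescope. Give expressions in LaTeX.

Ratio r(k) = (15*k**4 + 74*k**3 + 135*k**2 + 102*k + 23)/(15*k**4 + 14*k**3 + 3*k**2 - 6*k - 3).
Take A(k)=1, B(k)=1, C(k)=k**4 + 14*k**3/15 + k**2/5 - 2*k/5 - 1/5.
Key eq: (1)·f(k+1) = (1)·f(k) + (k**4 + 14*k**3/15 + k**2/5 - 2*k/5 - 1/5).
d = 5 from the (0,0,4) case.
Match coefficients ⇒ f(k) = k**2*(3*k**3 - 4*k**2 - k - 1)/15.
Then R = B(k−1)f/C = k**2*(3*k**3 - 4*k**2 - k - 1)/(15*k**4 + 14*k**3 + 3*k**2 - 6*k - 3), so s_k = R(k)·t_k = k**2*(-3*k**3 + 4*k**2 + k + 1).
Check: Δs_k = -15*k**4 - 14*k**3 - 3*k**2 + 6*k + 3. ✓
Σ_(k=2)^n t_k = s_(n+1) − s_(2) = (-3*n**5 - 11*n**4 - 13*n**3 - 2*n**2 + 6*n + 3) − (-20), i.e. -3*n**5 - 11*n**4 - 13*n**3 - 2*n**2 + 6*n + 23.

S(n) = - 3 n^{5} - 11 n^{4} - 13 n^{3} - 2 n^{2} + 6 n + 23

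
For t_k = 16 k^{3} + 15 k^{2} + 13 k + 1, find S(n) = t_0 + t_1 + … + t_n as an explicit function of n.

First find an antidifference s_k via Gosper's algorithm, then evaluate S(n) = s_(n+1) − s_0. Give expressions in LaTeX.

S(n) = 4 n^{4} + 13 n^{3} + 18 n^{2} + 10 n + 1

The ratio is (16*k**3 + 63*k**2 + 91*k + 45)/(16*k**3 + 15*k**2 + 13*k + 1).
A = 1, B = 1, C = k**3 + 15*k**2/16 + 13*k/16 + 1/16.
Need (1)·f(k+1) − (1)·f(k) = k**3 + 15*k**2/16 + 13*k/16 + 1/16.
Degrees (0,0,3) ⇒ d ≤ 4.
Match coefficients ⇒ f(k) = k*(4*k**3 - 3*k**2 + 3*k - 3)/16.
Then R = B(k−1)f/C = k*(4*k**3 - 3*k**2 + 3*k - 3)/(16*k**3 + 15*k**2 + 13*k + 1), so s_k = R(k)·t_k = k*(4*k**3 - 3*k**2 + 3*k - 3).
s_(k+1) − s_k = 16*k**3 + 15*k**2 + 13*k + 1 = t_k.
Σ_(k=0)^n t_k = s_(n+1) − s_(0) = (4*n**4 + 13*n**3 + 18*n**2 + 10*n + 1) − (0), i.e. 4*n**4 + 13*n**3 + 18*n**2 + 10*n + 1.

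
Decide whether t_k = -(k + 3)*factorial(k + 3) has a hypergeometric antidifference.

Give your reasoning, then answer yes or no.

Ratio r(k) = (k + 4)**2/(k + 3).
Take A(k)=k + 4, B(k)=1, C(k)=k + 3.
Need (k + 4)·f(k+1) − (1)·f(k) = k + 3.
Bound: deg f ≤ 0.
A polynomial solution: f(k) = 1.
Get s_k = R·t_k = -factorial(k + 3) with R(k) = B(k−1)f(k)/C(k) = 1/(k + 3).
Δs = -(k + 3)*factorial(k + 3), as required.

Yes. s_k = -factorial(k + 3).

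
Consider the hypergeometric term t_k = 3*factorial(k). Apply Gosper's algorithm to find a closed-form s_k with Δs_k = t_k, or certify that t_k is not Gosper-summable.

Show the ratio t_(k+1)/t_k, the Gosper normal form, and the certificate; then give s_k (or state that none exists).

Step 1: r(k) = k + 1.
Take A(k)=k + 1, B(k)=1, C(k)=1.
Key eq: (k + 1)·f(k+1) = (1)·f(k) + (1).
Bound: deg f ≤ -1.
deg f ≤ -1 is impossible — no certificate.

no hypergeometric antidifference exists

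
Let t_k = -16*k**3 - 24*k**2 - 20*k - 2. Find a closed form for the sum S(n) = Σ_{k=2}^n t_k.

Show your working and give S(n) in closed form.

S(n) = -4*n**4 - 16*n**3 - 26*n**2 - 16*n + 62

The ratio is (8*k**3 + 36*k**2 + 58*k + 31)/(8*k**3 + 12*k**2 + 10*k + 1).
Factor: A=1; B=1; C=k**3 + 3*k**2/2 + 5*k/4 + 1/8.
Key eq: (1)·f(k+1) = (1)·f(k) + (k**3 + 3*k**2/2 + 5*k/4 + 1/8).
Bound: deg f ≤ 4.
Solving with deg f ≤ 4: f(k) = k*(2*k**3 + k - 2)/8.
R(k) = B(k−1)·f(k)/C(k) = k*(2*k**3 + k - 2)/(8*k**3 + 12*k**2 + 10*k + 1); s_k = R·t_k = 2*k*(-2*k**3 - k + 2).
Δs = -16*k**3 - 24*k**2 - 20*k - 2, as required.
Evaluate: s_(n+1) = -4*n**4 - 16*n**3 - 26*n**2 - 16*n - 2; subtract s_(2) = -64 ⇒ S(n) = -4*n**4 - 16*n**3 - 26*n**2 - 16*n + 62.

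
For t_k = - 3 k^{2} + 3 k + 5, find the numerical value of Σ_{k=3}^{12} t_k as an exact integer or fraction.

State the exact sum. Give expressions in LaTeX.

Σ = -1660

Ratio r(k) = (3*k**2 + 3*k - 5)/(3*k**2 - 3*k - 5).
Normal form (A,B,C) = (1, 1, k**2 - k - 5/3).
Key eq: (1)·f(k+1) = (1)·f(k) + (k**2 - k - 5/3).
deg f ≤ 3 (via 0,0,2).
Coefficient equations give f(k) = k*(k**2 - 3*k - 3)/3.
Get s_k = R·t_k = k*(-k**2 + 3*k + 3) with R(k) = B(k−1)f(k)/C(k) = k*(k**2 - 3*k - 3)/(3*k**2 - 3*k - 5).
Check: Δs_k = -3*k**2 + 3*k + 5. ✓
Telescoping: Σ = s_(13) − s_(3) = -1651 − (9) = -1660.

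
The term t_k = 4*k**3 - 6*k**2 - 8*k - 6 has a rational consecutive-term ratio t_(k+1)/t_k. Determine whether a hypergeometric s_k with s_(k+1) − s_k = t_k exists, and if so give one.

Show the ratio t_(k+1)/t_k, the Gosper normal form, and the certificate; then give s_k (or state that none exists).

s_k = k*(k**3 - 4*k**2 - 3)

r(k) = (2*k**3 + 3*k**2 - 4*k - 8)/(2*k**3 - 3*k**2 - 4*k - 3) after simplifying.
Factor: A=1; B=1; C=k**3 - 3*k**2/2 - 2*k - 3/2.
f must satisfy (1)·f(k+1) − (1)·f(k) = k**3 - 3*k**2/2 - 2*k - 3/2.
Bound: deg f ≤ 4.
A polynomial solution: f(k) = k*(k**3 - 4*k**2 - 3)/4.
Then R = B(k−1)f/C = k*(k**3 - 4*k**2 - 3)/(2*(2*k**3 - 3*k**2 - 4*k - 3)), so s_k = R(k)·t_k = k*(k**3 - 4*k**2 - 3).
Δs = 4*k**3 - 6*k**2 - 8*k - 6, as required.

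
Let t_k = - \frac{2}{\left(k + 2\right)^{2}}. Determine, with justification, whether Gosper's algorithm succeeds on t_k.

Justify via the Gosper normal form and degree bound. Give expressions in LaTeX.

Step 1: r(k) = (k + 2)**2/(k + 3)**2.
A = k**2 + 4*k + 4, B = k**2 + 6*k + 9, C = 1.
Set up (k**2 + 4*k + 4)·f(k+1) − (k**2 + 4*k + 4)·f(k) − (1) = 0.
d = 0 from the (2,2,0) case.
Generic f = c0 gives residual -1; -1 = 0 cannot hold, so t_k is not Gosper-summable.

No. Not Gosper-summable.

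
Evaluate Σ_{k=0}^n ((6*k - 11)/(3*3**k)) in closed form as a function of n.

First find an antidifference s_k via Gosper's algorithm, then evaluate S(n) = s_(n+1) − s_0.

S(n) = -4 - n/3**n + 1/(3*3**n)

Step 1: r(k) = (6*k - 5)/(3*(6*k - 11)).
So A=1/3 and B=1, with C=k - 11/6.
Need (1/3)·f(k+1) − (1)·f(k) = k - 11/6.
From deg A=0, deg B=0, deg C=1: d=1.
Solving with deg f ≤ 1: f(k) = -(3*k - 4)/2.
Get s_k = R·t_k = (4 - 3*k)/3**k with R(k) = B(k−1)f(k)/C(k) = -3*(3*k - 4)/(6*k - 11).
Δs = (6*k - 11)/(3*3**k), as required.
s_(n+1) = 3**(-n - 1)*(1 - 3*n) and s_(0) = 4, so S(n) = -4 - n/3**n + 1/(3*3**n).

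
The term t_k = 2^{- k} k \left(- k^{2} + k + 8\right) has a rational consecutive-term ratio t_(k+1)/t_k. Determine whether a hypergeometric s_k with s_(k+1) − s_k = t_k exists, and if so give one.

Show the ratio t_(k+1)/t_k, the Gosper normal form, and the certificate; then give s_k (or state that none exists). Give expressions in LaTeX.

s_k = 2^{1 - k} \left(k^{3} + 2 k^{2} - k + 2\right)

r(k) = (k + 1)*(k - (k + 1)**2 + 9)/(2*k*(-k**2 + k + 8)) after simplifying.
Take A(k)=1/2, B(k)=1, C(k)=k**3 - k**2 - 8*k.
Solve (1/2)·f(k+1) − (1)·f(k) = k**3 - k**2 - 8*k.
Degrees (0,0,3) ⇒ d ≤ 3.
Match coefficients ⇒ f(k) = -2*(k**3 + 2*k**2 - k + 2).
Certificate R = B(k−1)f/C = -2*(k**3 + 2*k**2 - k + 2)/(k*(k**2 - k - 8)) gives s_k = 2**(1 - k)*(k**3 + 2*k**2 - k + 2).
Δs = k*(-k**2 + k + 8)/2**k, as required.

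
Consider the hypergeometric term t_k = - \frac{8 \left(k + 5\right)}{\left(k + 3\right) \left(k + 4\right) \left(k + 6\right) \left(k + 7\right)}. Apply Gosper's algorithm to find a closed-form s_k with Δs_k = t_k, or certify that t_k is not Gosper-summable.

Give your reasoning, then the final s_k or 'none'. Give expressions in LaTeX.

t_(k+1)/t_k = (k + 3)*(k + 6)**2/((k + 5)**2*(k + 8)).
Factor: A=k + 3; B=k + 8; C=k**2 + 10*k + 25.
f must satisfy (k + 3)·f(k+1) − (k + 7)·f(k) = k**2 + 10*k + 25.
Degrees (1,1,2) ⇒ d ≤ 4.
Solving with deg f ≤ 4: f(k) = k*(k + 4)*(k + 5)*(k + 9)/36.
Then R = B(k−1)f/C = k*(k + 4)*(k + 7)*(k + 9)/(36*(k + 5)), so s_k = R(k)·t_k = 2*k*(-k - 9)/(9*(k**2 + 9*k + 18)).
s_(k+1) − s_k = 8*(-k - 5)/(k**4 + 20*k**3 + 145*k**2 + 450*k + 504) = t_k.

s_k = \frac{2 k \left(- k - 9\right)}{9 \left(k^{2} + 9 k + 18\right)}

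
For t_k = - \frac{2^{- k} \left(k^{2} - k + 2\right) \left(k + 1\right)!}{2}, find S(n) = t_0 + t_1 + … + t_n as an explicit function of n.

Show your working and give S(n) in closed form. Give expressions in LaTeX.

S(n) = 2^{- n - 1} \left(- 2^{n + 2} - n^{3} n! - 2 n^{2} n! + n n! + 2 n!\right)

Step 1: r(k) = (k + 2)*(-k + (k + 1)**2 + 1)/(2*(k**2 - k + 2)).
Take A(k)=k/2 + 1, B(k)=1, C(k)=k**2 - k + 2.
Set up (k/2 + 1)·f(k+1) − (1)·f(k) − (k**2 - k + 2) = 0.
Degrees (1,0,2) ⇒ d ≤ 1.
Coefficient equations give f(k) = 2*(k - 2).
R(k) = B(k−1)·f(k)/C(k) = 2*(k - 2)/(k**2 - k + 2); s_k = R·t_k = -(k - 2)*factorial(k + 1)/2**k.
s_(k+1) − s_k = -(k**2 - k + 2)*factorial(k + 1)/(2*2**k) = t_k.
Σ_(k=0)^n t_k = s_(n+1) − s_(0) = (-2**(-n - 1)*(n - 1)*factorial(n + 2)) − (2), i.e. 2**(-n - 1)*(-2**(n + 2) - n**3*factorial(n) - 2*n**2*factorial(n) + n*factorial(n) + 2*factorial(n)).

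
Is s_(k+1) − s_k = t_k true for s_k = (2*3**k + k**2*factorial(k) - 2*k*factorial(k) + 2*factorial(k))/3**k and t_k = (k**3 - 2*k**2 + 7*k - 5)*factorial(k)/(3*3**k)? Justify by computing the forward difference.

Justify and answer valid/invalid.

Valid: the claim telescopes to t_k.

s_(k+1) = (6*3**k + k**3*factorial(k) + k**2*factorial(k) + k*factorial(k) + factorial(k))/(3*3**k)
s_(k+1) − s_k = (k**3 - 2*k**2 + 7*k - 5)*factorial(k)/(3*3**k)
(s_(k+1) − s_k) − t_k = 0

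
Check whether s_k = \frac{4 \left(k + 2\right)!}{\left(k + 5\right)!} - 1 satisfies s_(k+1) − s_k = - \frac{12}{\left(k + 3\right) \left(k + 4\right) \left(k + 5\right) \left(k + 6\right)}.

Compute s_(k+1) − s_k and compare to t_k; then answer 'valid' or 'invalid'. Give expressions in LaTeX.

s_(k+1) = 4*factorial(k + 3)/factorial(k + 6) - 1
s_(k+1) − s_k = -12/((k + 3)*(k + 4)*(k + 5)*(k + 6))
(s_(k+1) − s_k) − t_k = 0

valid; difference matches t_k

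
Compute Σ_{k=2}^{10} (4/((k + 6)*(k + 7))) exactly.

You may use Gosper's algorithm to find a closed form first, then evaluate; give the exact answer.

Step 1: r(k) = (k + 6)/(k + 8).
Gosper form: A/B · C(k+1)/C(k) with A=k + 6, B=k + 8, C=1.
Solve (k + 6)·f(k+1) − (k + 7)·f(k) = 1.
deg f ≤ 1 (via 1,1,0).
A polynomial solution: f(k) = k/6.
So s_k = (B(k−1)f/C)·t_k = (k*(k + 7)/6)·t_k = 2*k/(3*(k + 6)).
Verify: 4/(k**2 + 13*k + 42) matches t_k.
Sum = s_(11) − s_(2); s_(11) = 22/51, s_(2) = 1/6 ⇒ 9/34.

Σ = 9/34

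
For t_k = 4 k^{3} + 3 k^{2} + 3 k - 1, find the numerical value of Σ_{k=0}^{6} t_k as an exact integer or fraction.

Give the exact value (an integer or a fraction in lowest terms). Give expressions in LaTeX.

Ratio r(k) = (4*k**3 + 15*k**2 + 21*k + 9)/(4*k**3 + 3*k**2 + 3*k - 1).
A = 1, B = 1, C = k**3 + 3*k**2/4 + 3*k/4 - 1/4.
Set up (1)·f(k+1) − (1)·f(k) − (k**3 + 3*k**2/4 + 3*k/4 - 1/4) = 0.
deg f ≤ 4 (via 0,0,3).
Solve for f: f(k) = k*(k**3 - k**2 + k - 2)/4 (degree 4 ≤ 4).
Get s_k = R·t_k = k*(k**3 - k**2 + k - 2) with R(k) = B(k−1)f(k)/C(k) = k*(k**3 - k**2 + k - 2)/((4*k - 1)*(k**2 + k + 1)).
s_(k+1) − s_k = 4*k**3 + 3*k**2 + 3*k - 1 = t_k.
Sum = s_(7) − s_(0); s_(7) = 2093, s_(0) = 0 ⇒ 2093.

Σ = 2093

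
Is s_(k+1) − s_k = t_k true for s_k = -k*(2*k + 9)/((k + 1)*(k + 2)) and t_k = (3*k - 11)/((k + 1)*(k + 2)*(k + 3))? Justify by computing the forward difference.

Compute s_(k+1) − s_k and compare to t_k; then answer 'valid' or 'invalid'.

s_(k+1) = -(k + 1)*(2*k + 11)/((k + 2)*(k + 3))
s_(k+1) − s_k = (3*k - 11)/(k**3 + 6*k**2 + 11*k + 6)
(s_(k+1) − s_k) − t_k = 0

valid (s_(k+1) − s_k reduces to t_k)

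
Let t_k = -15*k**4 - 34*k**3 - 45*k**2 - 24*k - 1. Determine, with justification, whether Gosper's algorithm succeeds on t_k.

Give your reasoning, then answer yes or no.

Yes. s_k = k*(-3*k**4 - k**3 - 3*k**2 + 2*k + 4).

Step 1: r(k) = (15*k**4 + 94*k**3 + 237*k**2 + 276*k + 119)/(15*k**4 + 34*k**3 + 45*k**2 + 24*k + 1).
Gosper form: A/B · C(k+1)/C(k) with A=1, B=1, C=k**4 + 34*k**3/15 + 3*k**2 + 8*k/5 + 1/15.
Need (1)·f(k+1) − (1)·f(k) = k**4 + 34*k**3/15 + 3*k**2 + 8*k/5 + 1/15.
Bound: deg f ≤ 5.
Coefficient equations give f(k) = k*(3*k**4 + k**3 + 3*k**2 - 2*k - 4)/15.
Certificate R = B(k−1)f/C = k*(3*k**4 + k**3 + 3*k**2 - 2*k - 4)/(15*k**4 + 34*k**3 + 45*k**2 + 24*k + 1) gives s_k = k*(-3*k**4 - k**3 - 3*k**2 + 2*k + 4).
Δs = -15*k**4 - 34*k**3 - 45*k**2 - 24*k - 1, as required.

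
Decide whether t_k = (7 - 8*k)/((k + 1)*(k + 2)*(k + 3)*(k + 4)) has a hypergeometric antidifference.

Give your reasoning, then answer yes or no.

Compute t_(k+1)/t_k: get (k + 1)*(8*k + 1)/((k + 5)*(8*k - 7)).
Take A(k)=k + 1, B(k)=k + 5, C(k)=k - 7/8.
Key eq: (k + 1)·f(k+1) = (k + 4)·f(k) + (k - 7/8).
Degrees (1,1,1) ⇒ d ≤ 3.
Solving with deg f ≤ 3: f(k) = -k*(k**2 + 6*k + 35)/48.
R(k) = B(k−1)·f(k)/C(k) = -k*(k + 4)*(k**2 + 6*k + 35)/(6*(8*k - 7)); s_k = R·t_k = k*(k**2 + 6*k + 35)/(6*(k + 1)*(k + 2)*(k + 3)).
Verify: (7 - 8*k)/(k**4 + 10*k**3 + 35*k**2 + 50*k + 24) matches t_k.

Yes. s_k = k*(k**2 + 6*k + 35)/(6*(k + 1)*(k + 2)*(k + 3)).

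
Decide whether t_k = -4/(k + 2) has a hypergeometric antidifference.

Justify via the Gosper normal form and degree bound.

Compute t_(k+1)/t_k: get (k + 2)/(k + 3).
Normal form (A,B,C) = (k + 2, k + 3, 1).
Solve (k + 2)·f(k+1) − (k + 2)·f(k) = 1.
deg f ≤ 0 (via 1,1,0).
Put f(k) = c0: A·f(k+1) − B(k−1)·f(k) − C = -1; need -1 = 0 — inconsistent ⇒ no f, not summable.

No — key equation has no polynomial f.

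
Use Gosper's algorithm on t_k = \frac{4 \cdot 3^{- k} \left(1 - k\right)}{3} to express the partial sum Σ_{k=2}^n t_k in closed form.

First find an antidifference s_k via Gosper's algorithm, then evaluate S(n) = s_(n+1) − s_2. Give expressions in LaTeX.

r(k) = k/(3*(k - 1)) after simplifying.
Gosper form: A/B · C(k+1)/C(k) with A=1/3, B=1, C=k - 1.
Key eq: (1/3)·f(k+1) = (1)·f(k) + (k - 1).
From deg A=0, deg B=0, deg C=1: d=1.
Solving with deg f ≤ 1: f(k) = -3*(2*k - 1)/4.
Get s_k = R·t_k = (2*k - 1)/3**k with R(k) = B(k−1)f(k)/C(k) = -3*(2*k - 1)/(4*(k - 1)).
s_(k+1) − s_k = 4*(1 - k)/(3*3**k) = t_k.
Σ_(k=2)^n t_k = s_(n+1) − s_(2) = (3**(-n - 1)*(2*n + 1)) − (1/3), i.e. 3**(-n - 1)*(-3**n + 2*n + 1).

S(n) = 3^{- n - 1} \left(- 3^{n} + 2 n + 1\right)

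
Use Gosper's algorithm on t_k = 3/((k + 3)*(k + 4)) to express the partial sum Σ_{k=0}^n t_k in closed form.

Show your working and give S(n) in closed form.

Step 1: r(k) = (k + 3)/(k + 5).
Factor: A=k + 3; B=k + 5; C=1.
Key eq: (k + 3)·f(k+1) = (k + 4)·f(k) + (1).
Degrees (1,1,0) ⇒ d ≤ 1.
Solve for f: f(k) = k/3 (degree 1 ≤ 1).
So s_k = (B(k−1)f/C)·t_k = (k*(k + 4)/3)·t_k = k/(k + 3).
s_(k+1) − s_k = 3/(k**2 + 7*k + 12) = t_k.
Telescope: S(n) = s_(n+1) − s_(0) = (n + 1)/(n + 4) − (0) = (n + 1)/(n + 4).

S(n) = (n + 1)/(n + 4)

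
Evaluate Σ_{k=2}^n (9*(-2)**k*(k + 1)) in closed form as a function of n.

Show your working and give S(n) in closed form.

S(n) = 6*(-2)**n*n + 8*(-2)**n + 28

The ratio is 2*(-k - 2)/(k + 1).
Gosper form: A/B · C(k+1)/C(k) with A=-2, B=1, C=k + 1.
Need (-2)·f(k+1) − (1)·f(k) = k + 1.
d = 1 from the (0,0,1) case.
Solve for f: f(k) = -(3*k + 1)/9 (degree 1 ≤ 1).
Then R = B(k−1)f/C = -(3*k + 1)/(9*(k + 1)), so s_k = R(k)·t_k = (-2)**k*(-3*k - 1).
Δs = 9*(-2)**k*(k + 1), as required.
s_(n+1) = 2*(-2)**n*(3*n + 4) and s_(2) = -28, so S(n) = 6*(-2)**n*n + 8*(-2)**n + 28.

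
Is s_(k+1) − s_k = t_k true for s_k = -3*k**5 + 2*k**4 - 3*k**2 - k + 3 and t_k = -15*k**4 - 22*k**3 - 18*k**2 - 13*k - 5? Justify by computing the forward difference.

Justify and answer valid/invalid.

s_(k+1) = -k - 3*(k + 1)**5 + 2*(k + 1)**4 - 3*(k + 1)**2 + 2
s_(k+1) − s_k = -15*k**4 - 22*k**3 - 18*k**2 - 13*k - 5
(s_(k+1) − s_k) − t_k = 0

valid (s_(k+1) − s_k reduces to t_k)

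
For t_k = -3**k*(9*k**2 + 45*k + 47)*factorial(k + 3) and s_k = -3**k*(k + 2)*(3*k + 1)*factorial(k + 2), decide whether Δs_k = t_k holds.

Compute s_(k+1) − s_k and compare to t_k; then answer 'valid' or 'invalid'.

Invalid: residual 3**k*(3*k + 5)*(3*k + 7)*factorial(k + 2) ≠ 0.

s_(k+1) = -3**(k + 1)*(k + 3)*(3*k + 4)*factorial(k + 3)
s_(k+1) − s_k = -3**k*(9*k**3 + 63*k**2 + 146*k + 106)*factorial(k + 2)
(s_(k+1) − s_k) − t_k = 3**k*(3*k + 5)*(3*k + 7)*factorial(k + 2)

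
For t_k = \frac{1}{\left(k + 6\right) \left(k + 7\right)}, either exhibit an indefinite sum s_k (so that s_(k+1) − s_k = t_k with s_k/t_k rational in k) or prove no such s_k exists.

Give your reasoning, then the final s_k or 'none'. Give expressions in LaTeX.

Step 1: r(k) = (k + 6)/(k + 8).
Factor: A=k + 6; B=k + 8; C=1.
Set up (k + 6)·f(k+1) − (k + 7)·f(k) − (1) = 0.
Degrees (1,1,0) ⇒ d ≤ 1.
A polynomial solution: f(k) = k/6.
Then R = B(k−1)f/C = k*(k + 7)/6, so s_k = R(k)·t_k = k/(6*(k + 6)).
Verify: 1/(k**2 + 13*k + 42) matches t_k.

s_k = \frac{k}{6 \left(k + 6\right)}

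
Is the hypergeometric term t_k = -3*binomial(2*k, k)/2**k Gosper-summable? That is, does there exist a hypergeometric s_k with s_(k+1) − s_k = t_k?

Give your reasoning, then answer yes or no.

The ratio is (2*k + 1)/(k + 1).
A = 2*k + 1, B = k + 1, C = 1.
Key eq: (2*k + 1)·f(k+1) = (k)·f(k) + (1).
From deg A=1, deg B=1, deg C=0: d=-1.
d = -1 < 0 ⇒ no nonzero polynomial f; not summable.

No; the degree bound rules out any f.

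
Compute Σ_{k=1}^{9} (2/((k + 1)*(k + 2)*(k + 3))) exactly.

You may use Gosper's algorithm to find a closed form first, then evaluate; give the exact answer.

Σ = 7/44

r(k) = (k + 1)/(k + 4) after simplifying.
So A=k + 1 and B=k + 4, with C=1.
f must satisfy (k + 1)·f(k+1) − (k + 3)·f(k) = 1.
From deg A=1, deg B=1, deg C=0: d=2.
Coefficient equations give f(k) = k*(k + 3)/4.
Get s_k = R·t_k = k*(k + 3)/(2*(k + 1)*(k + 2)) with R(k) = B(k−1)f(k)/C(k) = k*(k + 3)**2/4.
Δs = 2/(k**3 + 6*k**2 + 11*k + 6), as required.
Evaluate s at k=10 and k=1: 65/132 and 1/3; difference 7/44.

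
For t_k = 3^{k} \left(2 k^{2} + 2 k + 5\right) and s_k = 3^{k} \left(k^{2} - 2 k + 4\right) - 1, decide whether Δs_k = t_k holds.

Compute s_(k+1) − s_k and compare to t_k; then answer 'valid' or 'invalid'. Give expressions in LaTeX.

s_(k+1) = 3**(k + 1)*k**2 + 3**(k + 2) - 1
s_(k+1) − s_k = 3**k*(2*k**2 + 2*k + 5)
(s_(k+1) − s_k) − t_k = 0

Valid — Δs_k = t_k.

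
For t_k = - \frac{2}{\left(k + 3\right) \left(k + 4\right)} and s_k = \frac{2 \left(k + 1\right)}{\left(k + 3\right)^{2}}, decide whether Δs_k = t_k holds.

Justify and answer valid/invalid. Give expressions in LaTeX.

s_(k+1) = 2*(k + 2)/(k + 4)**2
s_(k+1) − s_k = 2*(-k**2 - 3*k + 2)/(k**4 + 14*k**3 + 73*k**2 + 168*k + 144)
(s_(k+1) − s_k) − t_k = 4*(2*k + 7)/(k**4 + 14*k**3 + 73*k**2 + 168*k + 144)

Invalid: residual \frac{4 \left(2 k + 7\right)}{k^{4} + 14 k^{3} + 73 k^{2} + 168 k + 144} ≠ 0.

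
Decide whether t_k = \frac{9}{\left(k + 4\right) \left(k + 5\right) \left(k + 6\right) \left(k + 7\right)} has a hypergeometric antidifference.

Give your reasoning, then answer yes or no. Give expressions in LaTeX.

Yes. s_k = \frac{k \left(k^{2} + 15 k + 74\right)}{40 \left(k + 4\right) \left(k + 5\right) \left(k + 6\right)}.

The ratio is (k + 4)/(k + 8).
A = k + 4, B = k + 8, C = 1.
Key eq: (k + 4)·f(k+1) = (k + 7)·f(k) + (1).
Bound: deg f ≤ 3.
Coefficient equations give f(k) = k*(k**2 + 15*k + 74)/360.
Get s_k = R·t_k = k*(k**2 + 15*k + 74)/(40*(k + 4)*(k + 5)*(k + 6)) with R(k) = B(k−1)f(k)/C(k) = k*(k + 7)*(k**2 + 15*k + 74)/360.
Δs = 9/(k**4 + 22*k**3 + 179*k**2 + 638*k + 840), as required.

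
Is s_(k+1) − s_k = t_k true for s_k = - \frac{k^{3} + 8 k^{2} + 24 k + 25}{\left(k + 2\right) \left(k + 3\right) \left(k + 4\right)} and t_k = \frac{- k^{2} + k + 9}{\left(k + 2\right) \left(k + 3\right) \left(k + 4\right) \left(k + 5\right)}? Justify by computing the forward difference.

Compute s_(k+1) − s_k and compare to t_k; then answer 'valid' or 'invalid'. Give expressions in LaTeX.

s_(k+1) = (-24*k - (k + 1)**3 - 8*(k + 1)**2 - 49)/((k + 3)*(k + 4)*(k + 5))
s_(k+1) − s_k = (-k**2 + k + 9)/(k**4 + 14*k**3 + 71*k**2 + 154*k + 120)
(s_(k+1) − s_k) − t_k = 0

Valid: the claim telescopes to t_k.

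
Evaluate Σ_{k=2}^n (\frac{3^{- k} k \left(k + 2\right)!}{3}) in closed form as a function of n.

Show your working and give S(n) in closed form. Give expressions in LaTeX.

S(n) = - \frac{8}{3} + \frac{3^{- n} \left(n + 3\right)!}{3}

t_(k+1)/t_k = (k + 1)*(k + 3)/(3*k).
A = k/3 + 1, B = 1, C = k.
Solve (k/3 + 1)·f(k+1) − (1)·f(k) = k.
deg f ≤ 0 (via 1,0,1).
Match coefficients ⇒ f(k) = 3.
Certificate R = B(k−1)f/C = 3/k gives s_k = factorial(k + 2)/3**k.
s_(k+1) − s_k = k*factorial(k + 2)/(3*3**k) = t_k.
Telescope: S(n) = s_(n+1) − s_(2) = 3**(-n - 1)*factorial(n + 3) − (8/3) = -8/3 + factorial(n + 3)/(3*3**n).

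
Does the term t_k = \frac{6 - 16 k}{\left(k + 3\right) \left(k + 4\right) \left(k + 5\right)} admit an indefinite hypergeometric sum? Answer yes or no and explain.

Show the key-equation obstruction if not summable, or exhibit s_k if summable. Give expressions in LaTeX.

Yes. s_k = - \frac{k \left(7 k - 15\right)}{4 \left(k + 3\right) \left(k + 4\right)}.

Step 1: r(k) = (k + 3)*(8*k + 5)/((k + 6)*(8*k - 3)).
So A=k + 3 and B=k + 6, with C=k - 3/8.
Key eq: (k + 3)·f(k+1) = (k + 5)·f(k) + (k - 3/8).
Bound: deg f ≤ 2.
Solving with deg f ≤ 2: f(k) = k*(7*k - 15)/64.
R(k) = B(k−1)·f(k)/C(k) = k*(k + 5)*(7*k - 15)/(8*(8*k - 3)); s_k = R·t_k = -k*(7*k - 15)/(4*(k + 3)*(k + 4)).
Verify: 2*(3 - 8*k)/(k**3 + 12*k**2 + 47*k + 60) matches t_k.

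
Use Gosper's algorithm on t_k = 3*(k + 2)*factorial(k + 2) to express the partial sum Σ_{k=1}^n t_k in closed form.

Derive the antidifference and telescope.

S(n) = 3*factorial(n + 3) - 18

r(k) = (k + 3)**2/(k + 2) after simplifying.
A = k + 3, B = 1, C = k + 2.
Need (k + 3)·f(k+1) − (1)·f(k) = k + 2.
Degrees (1,0,1) ⇒ d ≤ 0.
Match coefficients ⇒ f(k) = 1.
So s_k = (B(k−1)f/C)·t_k = (1/(k + 2))·t_k = 3*factorial(k + 2).
Δs = 3*(k + 2)*factorial(k + 2), as required.
Σ_(k=1)^n t_k = s_(n+1) − s_(1) = (3*factorial(n + 3)) − (18), i.e. 3*factorial(n + 3) - 18.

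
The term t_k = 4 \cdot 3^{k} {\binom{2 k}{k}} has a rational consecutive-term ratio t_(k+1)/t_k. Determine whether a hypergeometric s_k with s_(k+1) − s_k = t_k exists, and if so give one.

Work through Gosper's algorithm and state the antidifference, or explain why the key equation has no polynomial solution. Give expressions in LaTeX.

none — t_k is not Gosper-summable

The ratio is 6*(2*k + 1)/(k + 1).
A = 12*k + 6, B = k + 1, C = 1.
f must satisfy (12*k + 6)·f(k+1) − (k)·f(k) = 1.
d = -1 from the (1,1,0) case.
Bound -1 < 0, so the key equation has no polynomial solution.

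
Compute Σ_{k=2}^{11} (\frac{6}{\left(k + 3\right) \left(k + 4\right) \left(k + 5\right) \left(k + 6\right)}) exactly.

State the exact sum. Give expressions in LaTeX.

Σ = 43/4760

r(k) = (k + 3)/(k + 7) after simplifying.
So A=k + 3 and B=k + 7, with C=1.
f must satisfy (k + 3)·f(k+1) − (k + 6)·f(k) = 1.
From deg A=1, deg B=1, deg C=0: d=3.
Solving with deg f ≤ 3: f(k) = k*(k**2 + 12*k + 47)/180.
So s_k = (B(k−1)f/C)·t_k = (k*(k + 6)*(k**2 + 12*k + 47)/180)·t_k = k*(k**2 + 12*k + 47)/(30*(k + 3)*(k + 4)*(k + 5)).
Verify: 6/(k**4 + 18*k**3 + 119*k**2 + 342*k + 360) matches t_k.
Sum = s_(12) − s_(2); s_(12) = 67/2040, s_(2) = 1/42 ⇒ 43/4760.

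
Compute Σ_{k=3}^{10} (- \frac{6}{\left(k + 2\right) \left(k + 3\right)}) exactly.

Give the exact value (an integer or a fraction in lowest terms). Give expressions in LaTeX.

Σ = -48/65

Step 1: r(k) = (k + 2)/(k + 4).
Normal form (A,B,C) = (k + 2, k + 4, 1).
Key eq: (k + 2)·f(k+1) = (k + 3)·f(k) + (1).
d = 1 from the (1,1,0) case.
Match coefficients ⇒ f(k) = k/2.
So s_k = (B(k−1)f/C)·t_k = (k*(k + 3)/2)·t_k = -3*k/(k + 2).
Verify: -6/(k**2 + 5*k + 6) matches t_k.
Telescoping: Σ = s_(11) − s_(3) = -33/13 − (-9/5) = -48/65.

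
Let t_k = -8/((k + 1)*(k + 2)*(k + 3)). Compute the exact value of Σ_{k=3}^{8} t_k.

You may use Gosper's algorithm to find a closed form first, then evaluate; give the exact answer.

Σ = -9/55

Ratio r(k) = (k + 1)/(k + 4).
Normal form (A,B,C) = (k + 1, k + 4, 1).
Key eq: (k + 1)·f(k+1) = (k + 3)·f(k) + (1).
d = 2 from the (1,1,0) case.
A polynomial solution: f(k) = k*(k + 3)/4.
Certificate R = B(k−1)f/C = k*(k + 3)**2/4 gives s_k = 2*k*(-k - 3)/((k + 1)*(k + 2)).
Δs = -8/(k**3 + 6*k**2 + 11*k + 6), as required.
Σ_(k=3)^(8) t_k = s_(9) − s_(3) = -108/55 − (-9/5) = -9/55.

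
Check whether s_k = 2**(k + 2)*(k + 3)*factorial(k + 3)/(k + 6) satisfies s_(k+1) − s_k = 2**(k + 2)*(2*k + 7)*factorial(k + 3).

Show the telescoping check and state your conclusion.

Invalid: residual -12*2**k*(2*k**2 + 19*k + 41)*factorial(k + 3)/((k + 6)*(k + 7)) ≠ 0.

s_(k+1) = 2**(k + 3)*(k + 4)*factorial(k + 4)/(k + 7)
s_(k+1) − s_k = 2**(k + 2)*(2*k**3 + 27*k**2 + 118*k + 171)*factorial(k + 3)/((k + 6)*(k + 7))
(s_(k+1) − s_k) − t_k = -12*2**k*(2*k**2 + 19*k + 41)*factorial(k + 3)/((k + 6)*(k + 7))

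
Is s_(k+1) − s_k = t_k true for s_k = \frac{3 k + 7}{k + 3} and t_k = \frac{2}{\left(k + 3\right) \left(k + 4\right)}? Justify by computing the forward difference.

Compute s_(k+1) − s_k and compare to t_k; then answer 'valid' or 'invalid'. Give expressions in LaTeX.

s_(k+1) = (3*k + 10)/(k + 4)
s_(k+1) − s_k = 2/(k**2 + 7*k + 12)
(s_(k+1) − s_k) − t_k = 0

valid; difference matches t_k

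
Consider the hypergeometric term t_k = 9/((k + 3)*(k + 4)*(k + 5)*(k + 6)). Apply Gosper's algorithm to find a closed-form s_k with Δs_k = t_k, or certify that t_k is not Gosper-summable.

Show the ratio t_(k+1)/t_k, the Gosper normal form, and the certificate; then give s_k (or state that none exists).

s_k = k*(k**2 + 12*k + 47)/(20*(k + 3)*(k + 4)*(k + 5))

Compute t_(k+1)/t_k: get (k + 3)/(k + 7).
Factor: A=k + 3; B=k + 7; C=1.
Need (k + 3)·f(k+1) − (k + 6)·f(k) = 1.
d = 3 from the (1,1,0) case.
Solve for f: f(k) = k*(k**2 + 12*k + 47)/180 (degree 3 ≤ 3).
So s_k = (B(k−1)f/C)·t_k = (k*(k + 6)*(k**2 + 12*k + 47)/180)·t_k = k*(k**2 + 12*k + 47)/(20*(k + 3)*(k + 4)*(k + 5)).
Check: Δs_k = 9/(k**4 + 18*k**3 + 119*k**2 + 342*k + 360). ✓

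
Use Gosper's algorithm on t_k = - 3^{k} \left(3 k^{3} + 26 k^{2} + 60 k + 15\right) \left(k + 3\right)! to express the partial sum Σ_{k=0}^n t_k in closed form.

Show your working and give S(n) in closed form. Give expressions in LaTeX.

S(n) = - 3 \cdot 3^{n} n^{2} \left(n + 4\right)! - 15 \cdot 3^{n} n \left(n + 4\right)! - 3 \cdot 3^{n} \left(n + 4\right)! - 18

Compute t_(k+1)/t_k: get 3*(3*k**4 + 47*k**3 + 261*k**2 + 588*k + 416)/(3*k**3 + 26*k**2 + 60*k + 15).
Gosper form: A/B · C(k+1)/C(k) with A=3*k + 12, B=1, C=k**3 + 26*k**2/3 + 20*k + 5.
Key eq: (3*k + 12)·f(k+1) = (1)·f(k) + (k**3 + 26*k**2/3 + 20*k + 5).
Bound: deg f ≤ 2.
Coefficient equations give f(k) = (k**2 + 3*k - 3)/3.
Certificate R = B(k−1)f/C = (k**2 + 3*k - 3)/(3*k**3 + 26*k**2 + 60*k + 15) gives s_k = -3**k*(k**2 + 3*k - 3)*factorial(k + 3).
Verify: -3**k*(3*k**3 + 26*k**2 + 60*k + 15)*factorial(k + 3) matches t_k.
Telescope: S(n) = s_(n+1) − s_(0) = -3**(n + 1)*(n**2 + 5*n + 1)*factorial(n + 4) − (18) = -3*3**n*n**2*factorial(n + 4) - 15*3**n*n*factorial(n + 4) - 3*3**n*factorial(n + 4) - 18.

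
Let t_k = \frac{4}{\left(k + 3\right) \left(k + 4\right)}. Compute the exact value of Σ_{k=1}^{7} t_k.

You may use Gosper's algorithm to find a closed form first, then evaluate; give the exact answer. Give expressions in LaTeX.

The ratio is (k + 3)/(k + 5).
Gosper form: A/B · C(k+1)/C(k) with A=k + 3, B=k + 5, C=1.
Key eq: (k + 3)·f(k+1) = (k + 4)·f(k) + (1).
deg f ≤ 1 (via 1,1,0).
Solve for f: f(k) = k/3 (degree 1 ≤ 1).
Get s_k = R·t_k = 4*k/(3*(k + 3)) with R(k) = B(k−1)f(k)/C(k) = k*(k + 4)/3.
Check: Δs_k = 4/(k**2 + 7*k + 12). ✓
Sum = s_(8) − s_(1); s_(8) = 32/33, s_(1) = 1/3 ⇒ 7/11.

Σ = 7/11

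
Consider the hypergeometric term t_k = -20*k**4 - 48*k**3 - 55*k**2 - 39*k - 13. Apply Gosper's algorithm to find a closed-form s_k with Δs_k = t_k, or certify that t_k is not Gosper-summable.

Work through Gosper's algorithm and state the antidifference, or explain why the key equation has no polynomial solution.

s_k = k*(-4*k**4 - 2*k**3 - k**2 - 4*k - 2)

Compute t_(k+1)/t_k: get (20*k**4 + 128*k**3 + 319*k**2 + 373*k + 175)/(20*k**4 + 48*k**3 + 55*k**2 + 39*k + 13).
Take A(k)=1, B(k)=1, C(k)=k**4 + 12*k**3/5 + 11*k**2/4 + 39*k/20 + 13/20.
Need (1)·f(k+1) − (1)·f(k) = k**4 + 12*k**3/5 + 11*k**2/4 + 39*k/20 + 13/20.
d = 5 from the (0,0,4) case.
A polynomial solution: f(k) = k*(4*k**4 + 2*k**3 + k**2 + 4*k + 2)/20.
So s_k = (B(k−1)f/C)·t_k = (k*(4*k**4 + 2*k**3 + k**2 + 4*k + 2)/(20*k**4 + 48*k**3 + 55*k**2 + 39*k + 13))·t_k = k*(-4*k**4 - 2*k**3 - k**2 - 4*k - 2).
Δs = -20*k**4 - 48*k**3 - 55*k**2 - 39*k - 13, as required.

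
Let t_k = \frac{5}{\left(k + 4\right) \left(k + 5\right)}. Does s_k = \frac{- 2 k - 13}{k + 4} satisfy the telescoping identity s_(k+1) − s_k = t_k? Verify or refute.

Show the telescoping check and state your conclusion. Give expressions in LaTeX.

valid (s_(k+1) − s_k reduces to t_k)

s_(k+1) = (-2*k - 15)/(k + 5)
s_(k+1) − s_k = 5/(k**2 + 9*k + 20)
(s_(k+1) − s_k) − t_k = 0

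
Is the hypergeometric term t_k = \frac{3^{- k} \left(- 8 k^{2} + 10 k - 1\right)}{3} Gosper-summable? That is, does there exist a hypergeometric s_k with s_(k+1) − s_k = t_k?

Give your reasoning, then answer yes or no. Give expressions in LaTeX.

Yes. s_k = 3^{- k} \left(4 k^{2} - k + 2\right).

r(k) = (8*k**2 + 6*k - 1)/(3*(8*k**2 - 10*k + 1)) after simplifying.
Take A(k)=1/3, B(k)=1, C(k)=k**2 - 5*k/4 + 1/8.
f must satisfy (1/3)·f(k+1) − (1)·f(k) = k**2 - 5*k/4 + 1/8.
From deg A=0, deg B=0, deg C=2: d=2.
Match coefficients ⇒ f(k) = -3*(4*k**2 - k + 2)/8.
Get s_k = R·t_k = (4*k**2 - k + 2)/3**k with R(k) = B(k−1)f(k)/C(k) = -3*(4*k**2 - k + 2)/(8*k**2 - 10*k + 1).
s_(k+1) − s_k = (-8*k**2 + 10*k - 1)/(3*3**k) = t_k.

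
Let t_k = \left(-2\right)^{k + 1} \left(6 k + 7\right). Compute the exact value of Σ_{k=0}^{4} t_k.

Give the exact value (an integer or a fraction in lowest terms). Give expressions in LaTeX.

Σ = -706

The ratio is 2*(-6*k - 13)/(6*k + 7).
A = -2, B = 1, C = k + 7/6.
Set up (-2)·f(k+1) − (1)·f(k) − (k + 7/6) = 0.
From deg A=0, deg B=0, deg C=1: d=1.
Coefficient equations give f(k) = -(2*k + 1)/6.
So s_k = (B(k−1)f/C)·t_k = (-(2*k + 1)/(6*k + 7))·t_k = 2*(-2)**k*(2*k + 1).
Check: Δs_k = (-2)**(k + 1)*(6*k + 7). ✓
Sum = s_(5) − s_(0); s_(5) = -704, s_(0) = 2 ⇒ -706.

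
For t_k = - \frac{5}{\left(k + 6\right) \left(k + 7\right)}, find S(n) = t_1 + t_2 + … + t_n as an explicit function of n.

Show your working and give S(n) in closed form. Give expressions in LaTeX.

The ratio is (k + 6)/(k + 8).
A = k + 6, B = k + 8, C = 1.
Need (k + 6)·f(k+1) − (k + 7)·f(k) = 1.
Bound: deg f ≤ 1.
Solving with deg f ≤ 1: f(k) = k/6.
Then R = B(k−1)f/C = k*(k + 7)/6, so s_k = R(k)·t_k = -5*k/(6*k + 36).
Check: Δs_k = -5/(k**2 + 13*k + 42). ✓
s_(n+1) = 5*(-n - 1)/(6*(n + 7)) and s_(1) = -5/42, so S(n) = -5*n/(7*n + 49).

S(n) = - \frac{5 n}{7 n + 49}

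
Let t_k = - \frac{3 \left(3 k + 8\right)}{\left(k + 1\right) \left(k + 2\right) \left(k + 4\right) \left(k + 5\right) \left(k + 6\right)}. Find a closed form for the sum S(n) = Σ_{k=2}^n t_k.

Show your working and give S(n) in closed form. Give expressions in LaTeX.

Step 1: r(k) = (k + 1)*(k + 4)*(3*k + 11)/((k + 3)*(k + 7)*(3*k + 8)).
Normal form (A,B,C) = (k + 1, k + 7, k**2 + 17*k/3 + 8).
Solve (k + 1)·f(k+1) − (k + 6)·f(k) = k**2 + 17*k/3 + 8.
d = 5 from the (1,1,2) case.
Match coefficients ⇒ f(k) = k*(k + 2)*(k + 3)*(k**2 + 10*k + 29)/60.
Get s_k = R·t_k = 3*k*(-k**2 - 10*k - 29)/(20*(k**3 + 10*k**2 + 29*k + 20)) with R(k) = B(k−1)f(k)/C(k) = k*(k + 2)*(k + 6)*(k**2 + 10*k + 29)/(20*(3*k + 8)).
s_(k+1) − s_k = 3*(-3*k - 8)/(k**5 + 18*k**4 + 121*k**3 + 372*k**2 + 508*k + 240) = t_k.
Σ_(k=2)^n t_k = s_(n+1) − s_(2) = (3*(-n**3 - 13*n**2 - 52*n - 40)/(20*(n**3 + 13*n**2 + 52*n + 60))) − (-53/420), i.e. (-n**3 - 13*n**2 - 52*n + 66)/(42*(n**3 + 13*n**2 + 52*n + 60)).

S(n) = \frac{- n^{3} - 13 n^{2} - 52 n + 66}{42 \left(n^{3} + 13 n^{2} + 52 n + 60\right)}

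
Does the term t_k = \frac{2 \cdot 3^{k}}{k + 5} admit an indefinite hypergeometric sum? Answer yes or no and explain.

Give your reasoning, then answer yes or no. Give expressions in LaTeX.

Compute t_(k+1)/t_k: get 3*(k + 5)/(k + 6).
Take A(k)=3*k + 15, B(k)=k + 6, C(k)=1.
Need (3*k + 15)·f(k+1) − (k + 5)·f(k) = 1.
From deg A=1, deg B=1, deg C=0: d=-1.
deg f ≤ -1 is impossible — no certificate.

No. Not Gosper-summable.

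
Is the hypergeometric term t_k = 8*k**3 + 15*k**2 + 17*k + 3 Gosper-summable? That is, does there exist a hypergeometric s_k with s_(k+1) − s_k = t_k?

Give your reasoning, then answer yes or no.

t_(k+1)/t_k = (8*k**3 + 39*k**2 + 71*k + 43)/(8*k**3 + 15*k**2 + 17*k + 3).
Gosper form: A/B · C(k+1)/C(k) with A=1, B=1, C=k**3 + 15*k**2/8 + 17*k/8 + 3/8.
Key eq: (1)·f(k+1) = (1)·f(k) + (k**3 + 15*k**2/8 + 17*k/8 + 3/8).
deg f ≤ 4 (via 0,0,3).
Match coefficients ⇒ f(k) = k*(2*k**3 + k**2 + 3*k - 3)/8.
Then R = B(k−1)f/C = k*(2*k**3 + k**2 + 3*k - 3)/(8*k**3 + 15*k**2 + 17*k + 3), so s_k = R(k)·t_k = k*(2*k**3 + k**2 + 3*k - 3).
Check: Δs_k = 8*k**3 + 15*k**2 + 17*k + 3. ✓

Yes. s_k = k*(2*k**3 + k**2 + 3*k - 3).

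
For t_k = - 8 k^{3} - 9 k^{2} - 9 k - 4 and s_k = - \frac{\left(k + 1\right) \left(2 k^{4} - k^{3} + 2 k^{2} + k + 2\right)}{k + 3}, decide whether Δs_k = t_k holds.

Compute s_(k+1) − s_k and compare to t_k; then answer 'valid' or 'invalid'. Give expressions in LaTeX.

s_(k+1) = -(k + 2)*(k + 2*(k + 1)**4 - (k + 1)**3 + 2*(k + 1)**2 + 3)/(k + 4)
s_(k+1) − s_k = (-8*k**5 - 53*k**4 - 100*k**3 - 107*k**2 - 76*k - 28)/(k**2 + 7*k + 12)
(s_(k+1) − s_k) − t_k = 4*(3*k**4 + 17*k**3 + 17*k**2 + 15*k + 5)/(k**2 + 7*k + 12)

Invalid: residual \frac{4 \left(3 k^{4} + 17 k^{3} + 17 k^{2} + 15 k + 5\right)}{k^{2} + 7 k + 12} ≠ 0.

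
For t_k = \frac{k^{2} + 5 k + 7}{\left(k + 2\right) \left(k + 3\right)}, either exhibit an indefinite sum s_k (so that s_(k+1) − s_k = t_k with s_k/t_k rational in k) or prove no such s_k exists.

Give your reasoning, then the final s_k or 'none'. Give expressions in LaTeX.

s_k = \frac{k \left(2 k + 5\right)}{2 \left(k + 2\right)}

r(k) = (k + 2)*(5*k + (k + 1)**2 + 12)/((k + 4)*(k**2 + 5*k + 7)) after simplifying.
So A=k + 2 and B=k + 4, with C=k**2 + 5*k + 7.
Solve (k + 2)·f(k+1) − (k + 3)·f(k) = k**2 + 5*k + 7.
From deg A=1, deg B=1, deg C=2: d=2.
Match coefficients ⇒ f(k) = k*(2*k + 5)/2.
Then R = B(k−1)f/C = k*(k + 3)*(2*k + 5)/(2*(k**2 + 5*k + 7)), so s_k = R(k)·t_k = k*(2*k + 5)/(2*(k + 2)).
Verify: (k**2 + 5*k + 7)/(k**2 + 5*k + 6) matches t_k.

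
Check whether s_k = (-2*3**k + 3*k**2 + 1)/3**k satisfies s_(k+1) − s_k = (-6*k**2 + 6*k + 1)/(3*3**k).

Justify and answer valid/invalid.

s_(k+1) = -2 + (k + 1)**2/3**k + 1/(3*3**k)
s_(k+1) − s_k = (-6*k**2 + 6*k + 1)/(3*3**k)
(s_(k+1) − s_k) − t_k = 0

valid (s_(k+1) − s_k reduces to t_k)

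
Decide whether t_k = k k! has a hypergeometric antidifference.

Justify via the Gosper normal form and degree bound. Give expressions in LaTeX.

Step 1: r(k) = (k + 1)**2/k.
A = k + 1, B = 1, C = k.
Need (k + 1)·f(k+1) − (1)·f(k) = k.
Degrees (1,0,1) ⇒ d ≤ 0.
Solving with deg f ≤ 0: f(k) = 1.
R(k) = B(k−1)·f(k)/C(k) = 1/k; s_k = R·t_k = factorial(k).
s_(k+1) − s_k = k*factorial(k) = t_k.

Yes. s_k = k!.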